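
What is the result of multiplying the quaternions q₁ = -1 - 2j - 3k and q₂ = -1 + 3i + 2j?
5 + 3i - 9j + 9k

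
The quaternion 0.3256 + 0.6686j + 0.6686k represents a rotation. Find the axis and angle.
axis = (0, √2/2, √2/2), θ = 142°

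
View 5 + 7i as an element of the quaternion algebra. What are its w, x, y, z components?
5 + 7i + 0j + 0k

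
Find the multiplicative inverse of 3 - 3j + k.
0.1579 + 0.1579j - 0.0526k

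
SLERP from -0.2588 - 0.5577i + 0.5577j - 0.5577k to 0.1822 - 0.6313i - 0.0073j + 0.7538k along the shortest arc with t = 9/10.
-0.2148 + 0.5325i + 0.0883j - 0.814k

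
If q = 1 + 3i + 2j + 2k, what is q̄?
1 - 3i - 2j - 2k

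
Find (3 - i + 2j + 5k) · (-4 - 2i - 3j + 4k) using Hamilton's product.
-28 + 21i - 23j - k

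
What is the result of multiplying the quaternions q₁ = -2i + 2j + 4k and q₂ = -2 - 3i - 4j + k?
-2 + 22i - 14j + 6k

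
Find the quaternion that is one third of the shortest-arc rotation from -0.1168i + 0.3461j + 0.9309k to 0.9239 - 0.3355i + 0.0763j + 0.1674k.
0.4114 - 0.2431i + 0.3116j + 0.8213k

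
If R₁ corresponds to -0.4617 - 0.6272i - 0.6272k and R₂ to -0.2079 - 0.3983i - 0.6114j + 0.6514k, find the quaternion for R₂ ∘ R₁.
0.2547 + 0.6978i - 0.3761j - 0.5538k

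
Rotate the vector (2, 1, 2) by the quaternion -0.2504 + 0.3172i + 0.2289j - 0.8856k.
(-2.998, -0.086, -0.071)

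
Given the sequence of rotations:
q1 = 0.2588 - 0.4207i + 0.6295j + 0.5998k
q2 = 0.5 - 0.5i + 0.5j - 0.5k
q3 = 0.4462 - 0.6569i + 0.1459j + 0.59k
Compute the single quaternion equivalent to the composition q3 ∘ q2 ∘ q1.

q2 · q1 = -0.0958 + 0.2749i + 0.9544j + 0.0661k
q3 · q2 · q1 = -0.0404 - 0.3679i + 0.6175j - 0.6941k
-0.0404 - 0.3679i + 0.6175j - 0.6941k


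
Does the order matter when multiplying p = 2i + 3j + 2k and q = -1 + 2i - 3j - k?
Yes: pq = 7 + i + 3j - 14k ≠ 7 - 5i - 9j + 10k = qp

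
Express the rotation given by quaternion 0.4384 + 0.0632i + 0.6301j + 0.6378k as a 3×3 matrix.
[[-0.6076, -0.4796, 0.6331], [0.6389, 0.1784, 0.7483], [-0.4719, 0.8592, 0.198]]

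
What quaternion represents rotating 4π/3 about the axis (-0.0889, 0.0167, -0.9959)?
-0.5 - 0.077i + 0.0145j - 0.8625k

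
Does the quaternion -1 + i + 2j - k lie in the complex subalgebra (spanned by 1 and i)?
No. The quaternion -1 + i + 2j - k has j-coefficient y = 2 and k-coefficient z = -1, not both zero, so it does not lie in the complex subalgebra spanned by 1 and i.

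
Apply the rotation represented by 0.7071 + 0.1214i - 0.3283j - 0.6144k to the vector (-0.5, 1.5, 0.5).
(0.862, 0.913, 1.083)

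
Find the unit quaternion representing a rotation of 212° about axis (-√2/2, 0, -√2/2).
-0.2756 - 0.6797i - 0.6797k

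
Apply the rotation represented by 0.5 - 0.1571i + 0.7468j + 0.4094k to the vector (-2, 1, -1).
(-0.361, -0.503, 2.37)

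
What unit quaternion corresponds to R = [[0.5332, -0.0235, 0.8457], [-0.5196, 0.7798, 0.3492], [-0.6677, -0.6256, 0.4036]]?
0.8241 - 0.2957i + 0.4591j - 0.1505k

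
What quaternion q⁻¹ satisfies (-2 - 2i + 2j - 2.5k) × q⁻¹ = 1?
-0.1096 + 0.1096i - 0.1096j + 0.137k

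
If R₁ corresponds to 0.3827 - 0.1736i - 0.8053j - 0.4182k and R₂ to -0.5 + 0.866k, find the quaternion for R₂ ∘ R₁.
0.1708 + 0.7842i + 0.2523j + 0.5405k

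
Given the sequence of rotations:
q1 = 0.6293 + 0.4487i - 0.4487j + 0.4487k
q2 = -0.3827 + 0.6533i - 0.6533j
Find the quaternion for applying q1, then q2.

q2 · q1 = -0.8271 - 0.0537i - 0.5325j - 0.1717k
-0.8271 - 0.0537i - 0.5325j - 0.1717k


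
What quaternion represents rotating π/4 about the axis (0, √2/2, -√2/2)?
0.9239 + 0.2706j - 0.2706k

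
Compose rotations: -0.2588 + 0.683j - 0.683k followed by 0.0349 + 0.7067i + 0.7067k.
0.4736 - 0.6656i + 0.5065j + 0.2759k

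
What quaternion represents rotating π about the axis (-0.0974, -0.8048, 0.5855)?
-0.0974i - 0.8048j + 0.5855k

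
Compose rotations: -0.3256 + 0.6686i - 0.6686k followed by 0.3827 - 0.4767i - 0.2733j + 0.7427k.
0.6907 + 0.5938i + 0.2668j - 0.315k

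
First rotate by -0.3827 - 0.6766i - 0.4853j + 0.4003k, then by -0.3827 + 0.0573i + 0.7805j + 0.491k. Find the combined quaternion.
0.3675 + 0.7877i - 0.4681j + 0.1592k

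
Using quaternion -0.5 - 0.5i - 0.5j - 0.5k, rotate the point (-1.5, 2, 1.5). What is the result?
(1.5, -1.5, 2)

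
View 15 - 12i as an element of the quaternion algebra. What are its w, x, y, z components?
15 - 12i + 0j + 0k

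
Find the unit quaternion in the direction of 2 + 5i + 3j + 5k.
0.252 + 0.6299i + 0.378j + 0.6299k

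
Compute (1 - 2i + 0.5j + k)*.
1 + 2i - 0.5j - k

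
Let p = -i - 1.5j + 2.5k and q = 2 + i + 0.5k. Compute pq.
-0.25 - 2.75i + 6.5k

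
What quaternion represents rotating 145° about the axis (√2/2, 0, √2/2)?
0.3007 + 0.6744i + 0.6744k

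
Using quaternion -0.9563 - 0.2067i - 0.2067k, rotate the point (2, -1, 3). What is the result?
(2.481, -1.224, 2.519)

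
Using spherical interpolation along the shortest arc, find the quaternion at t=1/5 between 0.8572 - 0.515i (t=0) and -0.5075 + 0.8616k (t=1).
0.869 - 0.4468i - 0.2127k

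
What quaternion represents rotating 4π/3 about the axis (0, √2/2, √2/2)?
-0.5 + 0.6124j + 0.6124k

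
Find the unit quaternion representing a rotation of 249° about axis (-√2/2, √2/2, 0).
-0.5664 - 0.5827i + 0.5827j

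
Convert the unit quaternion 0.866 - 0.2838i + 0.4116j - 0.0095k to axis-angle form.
axis = (-0.5675, 0.8231, -0.019), θ = π/3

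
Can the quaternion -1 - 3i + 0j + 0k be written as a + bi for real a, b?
Yes. The quaternion -1 - 3i has j- and k-coefficients y = z = 0, so it lies in the complex subalgebra spanned by 1 and i.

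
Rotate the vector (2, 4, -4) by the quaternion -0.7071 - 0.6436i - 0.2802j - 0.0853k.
(0.593, 5.04, 3.201)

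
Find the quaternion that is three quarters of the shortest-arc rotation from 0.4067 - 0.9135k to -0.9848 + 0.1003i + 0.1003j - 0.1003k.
0.9699 - 0.0853i - 0.0853j - 0.2115k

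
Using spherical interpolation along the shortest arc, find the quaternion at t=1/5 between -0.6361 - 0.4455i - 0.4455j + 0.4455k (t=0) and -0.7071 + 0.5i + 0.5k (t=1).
-0.7239 - 0.2629i - 0.3855j + 0.5082k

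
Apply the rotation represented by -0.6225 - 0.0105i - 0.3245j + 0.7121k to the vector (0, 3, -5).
(0.735, 2.333, -5.293)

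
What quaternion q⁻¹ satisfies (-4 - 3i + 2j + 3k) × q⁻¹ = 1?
-0.1053 + 0.0789i - 0.0526j - 0.0789k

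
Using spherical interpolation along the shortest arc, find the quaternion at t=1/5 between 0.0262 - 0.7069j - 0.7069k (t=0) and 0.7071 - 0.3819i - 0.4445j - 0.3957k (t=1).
0.1843 - 0.0876i - 0.6978j - 0.6866k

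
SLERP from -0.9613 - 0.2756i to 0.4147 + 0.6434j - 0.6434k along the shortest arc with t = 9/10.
-0.5124 - 0.0348i - 0.6067j + 0.6067k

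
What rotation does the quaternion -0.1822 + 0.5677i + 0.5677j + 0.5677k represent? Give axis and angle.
axis = (√3/3, √3/3, √3/3), θ = 201°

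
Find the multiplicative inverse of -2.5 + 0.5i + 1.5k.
-0.2857 - 0.0571i - 0.1714k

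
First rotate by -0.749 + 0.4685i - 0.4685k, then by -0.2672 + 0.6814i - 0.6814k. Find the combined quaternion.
-0.4383 - 0.6356i + 0.6356k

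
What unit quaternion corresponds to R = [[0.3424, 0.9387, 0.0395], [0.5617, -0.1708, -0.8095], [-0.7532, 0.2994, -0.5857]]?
0.3827 + 0.7244i + 0.5178j - 0.2463k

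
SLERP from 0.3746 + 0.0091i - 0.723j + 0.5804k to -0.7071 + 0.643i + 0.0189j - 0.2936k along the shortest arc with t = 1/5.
0.4985 - 0.1503i - 0.631j + 0.5751k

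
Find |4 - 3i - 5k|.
√50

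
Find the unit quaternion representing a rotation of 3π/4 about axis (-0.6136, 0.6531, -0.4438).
0.3827 - 0.5669i + 0.6034j - 0.41k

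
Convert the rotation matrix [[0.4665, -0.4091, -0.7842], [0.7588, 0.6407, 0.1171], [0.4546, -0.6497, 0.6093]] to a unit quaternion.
0.8241 - 0.2326i - 0.3758j + 0.3543k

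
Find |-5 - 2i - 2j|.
√33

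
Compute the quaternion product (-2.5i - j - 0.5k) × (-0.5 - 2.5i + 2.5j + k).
-3.25 + 1.5i + 4.25j - 8.5k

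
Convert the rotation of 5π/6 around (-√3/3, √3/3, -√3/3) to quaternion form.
0.2588 - 0.5577i + 0.5577j - 0.5577k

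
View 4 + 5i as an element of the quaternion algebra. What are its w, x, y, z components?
4 + 5i + 0j + 0k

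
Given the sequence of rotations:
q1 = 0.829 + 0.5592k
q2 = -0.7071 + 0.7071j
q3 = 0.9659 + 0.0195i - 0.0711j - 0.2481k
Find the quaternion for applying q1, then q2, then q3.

q2 · q1 = -0.5862 + 0.3954i + 0.5862j - 0.3954k
q3 · q2 · q1 = -0.6303 + 0.544i + 0.5175j - 0.1969k
-0.6303 + 0.544i + 0.5175j - 0.1969k


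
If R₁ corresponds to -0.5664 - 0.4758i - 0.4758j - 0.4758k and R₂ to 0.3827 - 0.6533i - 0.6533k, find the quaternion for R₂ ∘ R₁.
-0.8384 - 0.1229i - 0.1821j + 0.4988k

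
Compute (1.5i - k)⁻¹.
-0.4615i + 0.3077k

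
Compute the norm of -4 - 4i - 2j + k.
√37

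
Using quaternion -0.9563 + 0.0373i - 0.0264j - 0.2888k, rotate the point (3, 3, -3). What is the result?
(0.746, 3.883, -3.372)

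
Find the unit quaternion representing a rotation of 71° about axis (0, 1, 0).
0.8141 + 0.5807j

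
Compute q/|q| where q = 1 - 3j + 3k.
0.2294 - 0.6882j + 0.6882k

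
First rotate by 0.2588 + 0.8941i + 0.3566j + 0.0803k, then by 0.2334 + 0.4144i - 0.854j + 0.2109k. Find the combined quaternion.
-0.0225 + 0.1721i + 0.0175j + 0.9847k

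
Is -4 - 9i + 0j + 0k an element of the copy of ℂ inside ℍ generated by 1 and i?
Yes. The quaternion -4 - 9i has j- and k-coefficients y = z = 0, so it lies in the complex subalgebra spanned by 1 and i.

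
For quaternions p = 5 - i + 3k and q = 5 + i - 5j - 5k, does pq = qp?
No: pq = 41 + 15i - 27j - 5k ≠ 41 - 15i - 23j - 15k = qp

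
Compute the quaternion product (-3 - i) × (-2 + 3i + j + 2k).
9 - 7i - j - 7k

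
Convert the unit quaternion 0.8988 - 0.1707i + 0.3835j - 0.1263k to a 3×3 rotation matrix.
[[0.674, 0.0961, 0.7325], [-0.358, 0.9098, 0.21], [-0.6463, -0.4037, 0.6476]]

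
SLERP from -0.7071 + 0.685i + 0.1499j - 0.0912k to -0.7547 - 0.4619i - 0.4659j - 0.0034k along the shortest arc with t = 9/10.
-0.8325 - 0.3493i - 0.4298j - 0.0164k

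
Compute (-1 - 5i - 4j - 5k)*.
-1 + 5i + 4j + 5k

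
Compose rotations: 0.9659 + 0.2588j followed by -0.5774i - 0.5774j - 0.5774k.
0.1494 - 0.4083i - 0.5577j - 0.7071k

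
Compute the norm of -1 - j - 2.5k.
2.872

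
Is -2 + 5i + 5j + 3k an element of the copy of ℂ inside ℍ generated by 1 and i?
No. The quaternion -2 + 5i + 5j + 3k has j-coefficient y = 5 and k-coefficient z = 3, not both zero, so it does not lie in the complex subalgebra spanned by 1 and i.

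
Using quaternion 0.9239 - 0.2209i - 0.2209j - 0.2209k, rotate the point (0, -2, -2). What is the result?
(-0.39, -2.621, -0.988)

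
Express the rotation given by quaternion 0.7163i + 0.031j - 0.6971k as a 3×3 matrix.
[[0.0262, 0.0444, -0.9987], [0.0444, -0.9981, -0.0432], [-0.9987, -0.0432, -0.0281]]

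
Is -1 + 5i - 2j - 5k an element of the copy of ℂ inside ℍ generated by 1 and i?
No. The quaternion -1 + 5i - 2j - 5k has j-coefficient y = -2 and k-coefficient z = -5, not both zero, so it does not lie in the complex subalgebra spanned by 1 and i.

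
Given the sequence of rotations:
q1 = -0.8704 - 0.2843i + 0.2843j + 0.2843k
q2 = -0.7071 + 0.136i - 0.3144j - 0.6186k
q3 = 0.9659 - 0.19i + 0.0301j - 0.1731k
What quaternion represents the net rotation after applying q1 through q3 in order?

q2 · q1 = 0.9194 + 0.1691i + 0.2098j + 0.2867k
q3 · q2 · q1 = 0.9635 + 0.0336i + 0.2555j + 0.0728k
0.9635 + 0.0336i + 0.2555j + 0.0728k


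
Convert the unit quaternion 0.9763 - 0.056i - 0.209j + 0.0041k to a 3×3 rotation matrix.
[[0.9126, 0.0154, -0.4086], [0.0314, 0.9937, 0.1076], [0.4076, -0.1111, 0.9064]]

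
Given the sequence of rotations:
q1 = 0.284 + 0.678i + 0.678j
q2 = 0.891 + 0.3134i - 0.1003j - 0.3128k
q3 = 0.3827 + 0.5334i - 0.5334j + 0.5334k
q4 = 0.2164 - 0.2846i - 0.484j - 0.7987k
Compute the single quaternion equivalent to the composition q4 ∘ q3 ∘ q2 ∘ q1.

q2 · q1 = 0.1086 + 0.9052i + 0.3635j + 0.1917k
q3 · q2 · q1 = -0.3496 + 0.1082i + 0.4618j + 0.808k
q4 · q3 · q2 · q1 = 0.824 + 0.1007i + 0.4127j + 0.375k
0.824 + 0.1007i + 0.4127j + 0.375k


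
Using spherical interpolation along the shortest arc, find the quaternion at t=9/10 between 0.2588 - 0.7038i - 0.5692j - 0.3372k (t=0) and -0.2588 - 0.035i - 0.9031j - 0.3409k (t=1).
-0.2099 - 0.1144i - 0.9037j - 0.3554k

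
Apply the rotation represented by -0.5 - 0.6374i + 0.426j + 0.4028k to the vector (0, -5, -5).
(5.399, 2.156, -4.025)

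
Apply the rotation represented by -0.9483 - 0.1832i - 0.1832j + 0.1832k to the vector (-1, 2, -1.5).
(-0.457, 2.634, -0.323)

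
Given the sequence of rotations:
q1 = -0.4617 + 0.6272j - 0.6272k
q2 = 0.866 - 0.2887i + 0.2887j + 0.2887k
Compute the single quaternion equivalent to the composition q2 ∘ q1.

q2 · q1 = -0.3998 - 0.2289i + 0.2288j - 0.8575k
-0.3998 - 0.2289i + 0.2288j - 0.8575k


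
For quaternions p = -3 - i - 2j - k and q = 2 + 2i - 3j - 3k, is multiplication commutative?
No: pq = -13 - 5i + 14k ≠ -13 - 11i + 10j = qp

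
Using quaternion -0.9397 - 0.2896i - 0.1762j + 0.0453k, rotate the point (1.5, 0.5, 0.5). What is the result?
(1.647, 0.159, 0.113)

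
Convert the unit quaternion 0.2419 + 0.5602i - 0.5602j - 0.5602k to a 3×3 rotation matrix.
[[-0.2553, -0.3566, -0.8987], [-0.8987, -0.2553, 0.3566], [-0.3566, 0.8987, -0.2553]]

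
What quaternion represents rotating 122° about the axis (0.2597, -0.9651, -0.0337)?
0.4848 + 0.2271i - 0.8441j - 0.0295k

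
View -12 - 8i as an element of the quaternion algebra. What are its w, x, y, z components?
-12 - 8i + 0j + 0k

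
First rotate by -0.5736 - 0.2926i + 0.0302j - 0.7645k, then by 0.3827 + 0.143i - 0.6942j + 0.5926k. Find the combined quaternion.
0.2963 + 0.3188i + 0.3457j - 0.8313k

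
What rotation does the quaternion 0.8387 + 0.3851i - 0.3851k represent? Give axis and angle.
axis = (√2/2, 0, -√2/2), θ = 66°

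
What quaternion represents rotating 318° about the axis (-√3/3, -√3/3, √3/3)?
-0.9336 - 0.2069i - 0.2069j + 0.2069k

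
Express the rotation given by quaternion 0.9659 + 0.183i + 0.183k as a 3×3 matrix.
[[0.933, -0.3535, 0.067], [0.3535, 0.866, -0.3535], [0.067, 0.3535, 0.933]]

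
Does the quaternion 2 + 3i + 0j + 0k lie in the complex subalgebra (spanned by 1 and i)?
Yes. The quaternion 2 + 3i has j- and k-coefficients y = z = 0, so it lies in the complex subalgebra spanned by 1 and i.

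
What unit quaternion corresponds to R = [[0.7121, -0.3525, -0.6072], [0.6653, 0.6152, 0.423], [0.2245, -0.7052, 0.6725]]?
0.866 - 0.3257i - 0.2401j + 0.2938k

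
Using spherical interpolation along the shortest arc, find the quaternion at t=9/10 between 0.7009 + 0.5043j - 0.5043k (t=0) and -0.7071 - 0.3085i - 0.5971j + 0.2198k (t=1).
0.7125 + 0.2793i + 0.5927j - 0.251k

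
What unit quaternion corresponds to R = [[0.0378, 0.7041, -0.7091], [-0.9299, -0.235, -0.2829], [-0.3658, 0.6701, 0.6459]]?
0.6018 + 0.3959i - 0.1426j - 0.6788k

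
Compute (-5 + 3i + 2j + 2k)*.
-5 - 3i - 2j - 2k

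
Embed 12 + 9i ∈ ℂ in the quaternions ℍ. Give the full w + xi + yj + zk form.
12 + 9i + 0j + 0k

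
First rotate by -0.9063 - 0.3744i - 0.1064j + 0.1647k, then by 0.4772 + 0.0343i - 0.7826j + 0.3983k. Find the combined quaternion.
-0.5685 - 0.2963i + 0.5037j - 0.579k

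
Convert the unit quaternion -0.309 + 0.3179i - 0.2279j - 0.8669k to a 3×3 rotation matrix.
[[-0.6069, -0.6806, -0.4103], [0.3908, -0.7052, 0.5916], [-0.692, 0.1987, 0.694]]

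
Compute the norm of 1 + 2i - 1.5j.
2.693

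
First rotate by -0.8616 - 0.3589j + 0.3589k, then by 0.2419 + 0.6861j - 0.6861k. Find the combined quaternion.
0.2841 - 0.678j + 0.678k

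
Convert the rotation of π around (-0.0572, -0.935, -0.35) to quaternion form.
-0.0572i - 0.935j - 0.35k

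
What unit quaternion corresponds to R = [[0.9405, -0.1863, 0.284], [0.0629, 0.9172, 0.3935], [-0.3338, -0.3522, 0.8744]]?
0.9659 - 0.193i + 0.1599j + 0.0645k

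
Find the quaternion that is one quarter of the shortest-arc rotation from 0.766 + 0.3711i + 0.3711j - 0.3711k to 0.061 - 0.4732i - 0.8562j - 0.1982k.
0.623 + 0.4605i + 0.5813j - 0.2486k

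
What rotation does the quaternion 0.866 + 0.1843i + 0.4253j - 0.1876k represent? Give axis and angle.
axis = (0.3686, 0.8505, -0.3752), θ = π/3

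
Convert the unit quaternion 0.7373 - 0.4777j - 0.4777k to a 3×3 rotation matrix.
[[0.0872, 0.7044, -0.7044], [-0.7044, 0.5436, 0.4564], [0.7044, 0.4564, 0.5436]]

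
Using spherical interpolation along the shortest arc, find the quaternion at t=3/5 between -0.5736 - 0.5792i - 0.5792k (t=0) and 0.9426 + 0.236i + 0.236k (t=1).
-0.832 - 0.3923i - 0.3923k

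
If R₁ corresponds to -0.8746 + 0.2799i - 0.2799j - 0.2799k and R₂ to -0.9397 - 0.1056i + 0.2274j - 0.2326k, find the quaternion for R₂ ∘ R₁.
0.85 - 0.2994i - 0.0305j + 0.4324k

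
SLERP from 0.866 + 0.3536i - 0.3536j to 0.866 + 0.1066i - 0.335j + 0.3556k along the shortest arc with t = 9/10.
0.8736 + 0.133i - 0.3398j + 0.322k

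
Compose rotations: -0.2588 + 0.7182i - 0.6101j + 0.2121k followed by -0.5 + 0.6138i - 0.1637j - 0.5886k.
-0.2865 - 0.9118i - 0.2055j - 0.2106k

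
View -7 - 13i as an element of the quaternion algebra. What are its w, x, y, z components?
-7 - 13i + 0j + 0k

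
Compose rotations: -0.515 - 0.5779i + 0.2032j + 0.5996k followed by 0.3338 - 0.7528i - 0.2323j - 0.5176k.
-0.2494 + 0.1607i + 0.938j + 0.1795k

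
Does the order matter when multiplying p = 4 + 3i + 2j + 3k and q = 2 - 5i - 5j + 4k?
Yes: pq = 21 + 9i - 43j + 17k ≠ 21 - 37i + 11j + 27k = qp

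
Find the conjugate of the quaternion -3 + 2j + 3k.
-3 - 2j - 3k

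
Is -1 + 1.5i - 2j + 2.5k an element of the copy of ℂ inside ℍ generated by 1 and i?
No. The quaternion -1 + 1.5i - 2j + 2.5k has j-coefficient y = -2 and k-coefficient z = 2.5, not both zero, so it does not lie in the complex subalgebra spanned by 1 and i.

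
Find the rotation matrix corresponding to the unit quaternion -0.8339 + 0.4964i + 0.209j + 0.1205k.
[[0.8836, 0.4085, -0.2289], [0.0065, 0.4781, 0.8783], [0.4682, -0.7775, 0.4198]]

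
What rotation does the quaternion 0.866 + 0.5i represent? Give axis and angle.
axis = (1, 0, 0), θ = π/3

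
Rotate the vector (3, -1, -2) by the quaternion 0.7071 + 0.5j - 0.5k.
(-2.121, -1.621, -2.621)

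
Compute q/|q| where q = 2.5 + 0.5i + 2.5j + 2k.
0.6108 + 0.1222i + 0.6108j + 0.4887k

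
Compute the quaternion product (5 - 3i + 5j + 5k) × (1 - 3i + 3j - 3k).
-4 - 48i - 4j - 4k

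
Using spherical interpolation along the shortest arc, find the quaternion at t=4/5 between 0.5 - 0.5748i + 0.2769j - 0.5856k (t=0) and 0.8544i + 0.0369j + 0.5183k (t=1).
0.1075 - 0.8262i + 0.0292j - 0.5522k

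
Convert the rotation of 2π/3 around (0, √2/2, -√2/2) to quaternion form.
0.5 + 0.6124j - 0.6124k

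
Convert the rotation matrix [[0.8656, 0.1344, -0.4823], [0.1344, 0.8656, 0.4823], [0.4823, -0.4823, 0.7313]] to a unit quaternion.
0.9304 - 0.2592i - 0.2592j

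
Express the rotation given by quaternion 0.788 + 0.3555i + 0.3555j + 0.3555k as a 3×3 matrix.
[[0.4945, -0.3075, 0.813], [0.813, 0.4945, -0.3075], [-0.3075, 0.813, 0.4945]]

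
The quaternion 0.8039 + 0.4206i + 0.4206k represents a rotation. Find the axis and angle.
axis = (√2/2, 0, √2/2), θ = 73°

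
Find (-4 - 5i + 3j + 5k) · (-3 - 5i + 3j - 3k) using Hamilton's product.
-7 + 11i - 61j - 3k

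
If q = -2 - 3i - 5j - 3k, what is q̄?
-2 + 3i + 5j + 3k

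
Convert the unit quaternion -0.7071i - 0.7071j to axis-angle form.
axis = (-√2/2, -√2/2, 0), θ = π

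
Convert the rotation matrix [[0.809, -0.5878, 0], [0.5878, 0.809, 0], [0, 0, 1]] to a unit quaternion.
0.9511 + 0.309k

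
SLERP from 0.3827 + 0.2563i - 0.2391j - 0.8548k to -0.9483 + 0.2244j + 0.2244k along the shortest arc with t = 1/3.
0.6362 + 0.1853i - 0.2579j - 0.7031k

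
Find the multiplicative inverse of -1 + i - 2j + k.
-0.1429 - 0.1429i + 0.2857j - 0.1429k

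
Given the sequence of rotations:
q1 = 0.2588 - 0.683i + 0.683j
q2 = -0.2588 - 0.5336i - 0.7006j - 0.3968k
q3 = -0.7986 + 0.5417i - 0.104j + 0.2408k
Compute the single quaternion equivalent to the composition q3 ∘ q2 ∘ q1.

q2 · q1 = 0.0471 + 0.3097i - 0.0871j - 0.9457k
q3 · q2 · q1 = 0.0133 - 0.1025i + 0.6515j + 0.7516k
0.0133 - 0.1025i + 0.6515j + 0.7516k


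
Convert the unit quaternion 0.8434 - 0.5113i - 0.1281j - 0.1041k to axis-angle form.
axis = (-0.9516, -0.2384, -0.1938), θ = 65°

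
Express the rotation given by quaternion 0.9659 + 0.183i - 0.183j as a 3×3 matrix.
[[0.933, -0.067, -0.3535], [-0.067, 0.933, -0.3535], [0.3535, 0.3535, 0.866]]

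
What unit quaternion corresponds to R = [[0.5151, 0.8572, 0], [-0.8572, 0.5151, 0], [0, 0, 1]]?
0.8704 - 0.4924k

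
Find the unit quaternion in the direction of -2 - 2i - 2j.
-0.5774 - 0.5774i - 0.5774j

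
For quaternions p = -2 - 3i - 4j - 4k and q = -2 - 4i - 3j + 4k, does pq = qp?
No: pq = -4 - 14i + 42j - 7k ≠ -4 + 42i - 14j + 7k = qp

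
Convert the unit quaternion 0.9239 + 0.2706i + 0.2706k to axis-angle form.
axis = (√2/2, 0, √2/2), θ = π/4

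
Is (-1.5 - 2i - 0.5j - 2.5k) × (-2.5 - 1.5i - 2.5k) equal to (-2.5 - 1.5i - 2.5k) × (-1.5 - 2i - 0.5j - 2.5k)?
No: pq = -5.5 + 8.5i + 9.25k ≠ -5.5 + 6i + 2.5j + 10.75k = qp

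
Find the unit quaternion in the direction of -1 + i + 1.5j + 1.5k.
-0.3922 + 0.3922i + 0.5883j + 0.5883k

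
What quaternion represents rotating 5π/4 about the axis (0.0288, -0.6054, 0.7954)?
-0.3827 + 0.0266i - 0.5593j + 0.7349k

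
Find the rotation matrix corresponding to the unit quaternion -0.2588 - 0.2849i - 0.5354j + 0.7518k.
[[-0.7037, 0.6942, -0.1513], [-0.0841, -0.2927, -0.9525], [-0.7055, -0.6576, 0.2644]]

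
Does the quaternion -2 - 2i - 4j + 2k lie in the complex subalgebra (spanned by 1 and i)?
No. The quaternion -2 - 2i - 4j + 2k has j-coefficient y = -4 and k-coefficient z = 2, not both zero, so it does not lie in the complex subalgebra spanned by 1 and i.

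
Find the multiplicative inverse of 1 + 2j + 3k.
0.0714 - 0.1429j - 0.2143k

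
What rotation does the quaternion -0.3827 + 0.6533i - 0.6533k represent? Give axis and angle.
axis = (√2/2, 0, -√2/2), θ = 5π/4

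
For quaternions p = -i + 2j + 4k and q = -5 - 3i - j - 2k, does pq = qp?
No: pq = 7 + 5i - 24j - 13k ≠ 7 + 5i + 4j - 27k = qp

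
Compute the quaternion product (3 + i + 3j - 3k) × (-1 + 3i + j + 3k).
20i - 12j + 4k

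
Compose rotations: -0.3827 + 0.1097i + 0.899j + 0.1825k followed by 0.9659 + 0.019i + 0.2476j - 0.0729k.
-0.581 + 0.2094i + 0.7621j + 0.1941k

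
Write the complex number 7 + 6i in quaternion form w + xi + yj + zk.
7 + 6i + 0j + 0k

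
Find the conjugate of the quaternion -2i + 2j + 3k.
2i - 2j - 3k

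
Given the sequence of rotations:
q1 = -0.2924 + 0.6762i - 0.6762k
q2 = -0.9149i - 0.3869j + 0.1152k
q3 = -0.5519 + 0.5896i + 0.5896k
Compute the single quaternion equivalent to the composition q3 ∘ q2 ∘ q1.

q2 · q1 = 0.6966 + 0.5291i - 0.4276j + 0.2279k
q3 · q2 · q1 = -0.8308 + 0.3708i + 0.4136j + 0.0328k
-0.8308 + 0.3708i + 0.4136j + 0.0328k


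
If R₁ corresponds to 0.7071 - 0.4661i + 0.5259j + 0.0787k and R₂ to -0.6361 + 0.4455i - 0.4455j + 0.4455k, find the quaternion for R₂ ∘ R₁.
-0.0429 + 0.3421i - 0.8922j + 0.2916k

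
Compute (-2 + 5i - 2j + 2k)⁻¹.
-0.0541 - 0.1351i + 0.0541j - 0.0541k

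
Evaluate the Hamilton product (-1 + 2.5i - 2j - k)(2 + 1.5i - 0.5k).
-6.25 + 4.5i - 4.25j + 1.5k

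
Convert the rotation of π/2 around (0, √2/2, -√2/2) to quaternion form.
0.7071 + 0.5j - 0.5k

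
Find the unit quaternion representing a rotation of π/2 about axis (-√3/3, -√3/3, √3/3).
0.7071 - 0.4082i - 0.4082j + 0.4082k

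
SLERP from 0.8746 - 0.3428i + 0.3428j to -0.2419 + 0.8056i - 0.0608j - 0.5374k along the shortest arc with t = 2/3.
0.5234 - 0.7316i + 0.18j + 0.398k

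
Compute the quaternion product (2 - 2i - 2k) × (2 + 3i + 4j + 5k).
20 + 10i + 12j - 2k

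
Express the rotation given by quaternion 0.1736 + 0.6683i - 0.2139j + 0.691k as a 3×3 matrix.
[[-0.0465, -0.5258, 0.8493], [-0.046, -0.8482, -0.5276], [0.9979, -0.0636, 0.0152]]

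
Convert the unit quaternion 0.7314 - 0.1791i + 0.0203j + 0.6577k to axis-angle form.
axis = (-0.2626, 0.0298, 0.9644), θ = 86°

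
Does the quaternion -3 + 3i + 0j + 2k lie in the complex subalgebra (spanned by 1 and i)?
No. The quaternion -3 + 3i + 2k has j-coefficient y = 0 and k-coefficient z = 2, not both zero, so it does not lie in the complex subalgebra spanned by 1 and i.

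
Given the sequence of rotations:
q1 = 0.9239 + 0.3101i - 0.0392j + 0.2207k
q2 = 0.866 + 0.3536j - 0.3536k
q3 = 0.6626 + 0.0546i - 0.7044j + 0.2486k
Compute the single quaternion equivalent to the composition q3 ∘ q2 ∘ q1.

q2 · q1 = 0.892 + 0.3327i + 0.1831j - 0.2452k
q3 · q2 · q1 = 0.7628 + 0.3964i - 0.4109j + 0.3036k
0.7628 + 0.3964i - 0.4109j + 0.3036k


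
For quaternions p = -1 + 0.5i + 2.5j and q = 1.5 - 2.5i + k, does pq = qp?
No: pq = -0.25 + 5.75i + 3.25j + 5.25k ≠ -0.25 + 0.75i + 4.25j - 7.25k = qp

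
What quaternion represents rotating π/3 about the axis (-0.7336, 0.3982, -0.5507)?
0.866 - 0.3668i + 0.1991j - 0.2753k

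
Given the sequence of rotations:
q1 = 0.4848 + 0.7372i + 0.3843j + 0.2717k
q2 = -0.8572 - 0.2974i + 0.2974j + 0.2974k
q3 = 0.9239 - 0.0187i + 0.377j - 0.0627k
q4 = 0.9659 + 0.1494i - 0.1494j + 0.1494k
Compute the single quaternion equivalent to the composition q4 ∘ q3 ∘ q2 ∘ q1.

q2 · q1 = -0.3914 - 0.8096i + 0.1148j - 0.4223k
q3 · q2 · q1 = -0.4465 - 0.8927i + 0.0014j - 0.0625k
q4 · q3 · q2 · q1 = -0.2884 - 0.9198i - 0.056j - 0.2602k
-0.2884 - 0.9198i - 0.056j - 0.2602k


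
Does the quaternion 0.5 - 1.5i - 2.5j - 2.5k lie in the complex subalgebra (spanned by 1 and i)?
No. The quaternion 0.5 - 1.5i - 2.5j - 2.5k has j-coefficient y = -2.5 and k-coefficient z = -2.5, not both zero, so it does not lie in the complex subalgebra spanned by 1 and i.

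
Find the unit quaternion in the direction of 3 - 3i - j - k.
0.6708 - 0.6708i - 0.2236j - 0.2236k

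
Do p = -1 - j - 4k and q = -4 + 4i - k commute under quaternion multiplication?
No: pq = -3i - 12j + 21k ≠ -5i + 20j + 13k = qp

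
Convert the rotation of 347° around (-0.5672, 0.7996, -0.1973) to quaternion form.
-0.9936 - 0.0642i + 0.0905j - 0.0223k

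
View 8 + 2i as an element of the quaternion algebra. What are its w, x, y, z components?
8 + 2i + 0j + 0k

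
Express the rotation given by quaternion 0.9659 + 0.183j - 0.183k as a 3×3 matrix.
[[0.866, 0.3535, 0.3535], [-0.3535, 0.933, -0.067], [-0.3535, -0.067, 0.933]]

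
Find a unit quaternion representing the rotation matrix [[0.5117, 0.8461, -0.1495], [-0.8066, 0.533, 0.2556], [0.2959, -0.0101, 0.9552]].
0.866 - 0.0767i - 0.1286j - 0.4771k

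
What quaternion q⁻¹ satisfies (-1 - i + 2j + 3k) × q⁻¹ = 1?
-0.0667 + 0.0667i - 0.1333j - 0.2k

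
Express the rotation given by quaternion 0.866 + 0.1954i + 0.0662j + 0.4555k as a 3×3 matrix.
[[0.5763, -0.7631, 0.2927], [0.8148, 0.5087, -0.2781], [0.0634, 0.3987, 0.9149]]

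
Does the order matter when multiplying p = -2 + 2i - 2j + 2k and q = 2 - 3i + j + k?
Yes: pq = 2 + 6i - 14j - 2k ≠ 2 + 14i + 2j + 6k = qp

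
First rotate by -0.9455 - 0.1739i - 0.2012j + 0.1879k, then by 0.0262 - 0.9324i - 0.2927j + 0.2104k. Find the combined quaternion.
-0.2853 + 0.8644i + 0.4101j - 0.0573k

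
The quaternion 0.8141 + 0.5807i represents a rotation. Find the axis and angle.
axis = (1, 0, 0), θ = 71°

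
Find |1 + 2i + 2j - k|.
√10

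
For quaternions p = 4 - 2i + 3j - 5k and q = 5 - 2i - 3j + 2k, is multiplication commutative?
No: pq = 35 - 27i + 17j - 5k ≠ 35 - 9i - 11j - 29k = qp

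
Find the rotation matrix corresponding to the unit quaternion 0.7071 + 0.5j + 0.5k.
[[0, -0.7071, 0.7071], [0.7071, 0.5, 0.5], [-0.7071, 0.5, 0.5]]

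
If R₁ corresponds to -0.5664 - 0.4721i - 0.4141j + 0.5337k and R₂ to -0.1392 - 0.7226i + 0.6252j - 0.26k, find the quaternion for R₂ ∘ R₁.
0.1354 + 0.701i + 0.2119j + 0.6674k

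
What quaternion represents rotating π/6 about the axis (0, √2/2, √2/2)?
0.9659 + 0.183j + 0.183k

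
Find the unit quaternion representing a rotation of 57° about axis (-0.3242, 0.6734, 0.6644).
0.8788 - 0.1547i + 0.3213j + 0.317k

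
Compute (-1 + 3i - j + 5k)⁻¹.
-0.0278 - 0.0833i + 0.0278j - 0.1389k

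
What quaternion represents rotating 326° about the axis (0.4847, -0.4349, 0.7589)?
-0.9563 + 0.1417i - 0.1272j + 0.2219k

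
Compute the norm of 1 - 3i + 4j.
√26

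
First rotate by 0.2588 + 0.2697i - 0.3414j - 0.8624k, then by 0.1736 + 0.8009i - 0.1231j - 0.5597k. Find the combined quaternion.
-0.6958 + 0.1692i + 0.4486j - 0.5348k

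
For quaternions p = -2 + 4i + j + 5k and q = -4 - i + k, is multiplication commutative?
No: pq = 7 - 13i - 13j - 21k ≠ 7 - 15i + 5j - 23k = qp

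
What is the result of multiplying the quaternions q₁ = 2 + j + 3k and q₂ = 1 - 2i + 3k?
-7 - i - 5j + 11k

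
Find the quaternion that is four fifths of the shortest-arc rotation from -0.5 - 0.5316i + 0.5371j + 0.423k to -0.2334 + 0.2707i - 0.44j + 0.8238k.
-0.3643 + 0.0959i - 0.2519j + 0.8914k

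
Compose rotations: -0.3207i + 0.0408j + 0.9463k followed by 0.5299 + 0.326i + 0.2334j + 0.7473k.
-0.6121 + 0.0204i - 0.5265j + 0.5896k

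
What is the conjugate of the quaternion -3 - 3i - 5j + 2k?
-3 + 3i + 5j - 2k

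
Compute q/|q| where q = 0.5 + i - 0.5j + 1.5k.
0.2582 + 0.5164i - 0.2582j + 0.7746k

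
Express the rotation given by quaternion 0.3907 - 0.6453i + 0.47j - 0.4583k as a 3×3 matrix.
[[0.1381, -0.2485, 0.9587], [-0.9647, -0.2529, 0.0734], [0.2242, -0.935, -0.2746]]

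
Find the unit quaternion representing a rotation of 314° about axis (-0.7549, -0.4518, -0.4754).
-0.9205 - 0.295i - 0.1765j - 0.1858k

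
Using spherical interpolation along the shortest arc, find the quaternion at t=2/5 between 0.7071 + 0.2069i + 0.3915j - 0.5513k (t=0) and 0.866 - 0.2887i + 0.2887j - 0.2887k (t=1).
0.8058 + 0.0075i + 0.3658j - 0.4655k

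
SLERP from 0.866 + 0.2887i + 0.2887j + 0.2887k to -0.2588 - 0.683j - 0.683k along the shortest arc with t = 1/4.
0.765 + 0.2304i + 0.4252j + 0.4252k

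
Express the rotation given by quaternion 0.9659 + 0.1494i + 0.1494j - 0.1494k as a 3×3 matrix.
[[0.9107, 0.3333, 0.244], [-0.244, 0.9107, -0.3333], [-0.3333, 0.244, 0.9107]]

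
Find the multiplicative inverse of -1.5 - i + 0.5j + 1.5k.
-0.2609 + 0.1739i - 0.087j - 0.2609k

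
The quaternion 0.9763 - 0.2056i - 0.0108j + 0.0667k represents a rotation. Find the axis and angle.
axis = (-0.95, -0.0499, 0.3082), θ = 25°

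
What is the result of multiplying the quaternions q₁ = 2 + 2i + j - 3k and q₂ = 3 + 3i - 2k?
-6 + 10i - 2j - 16k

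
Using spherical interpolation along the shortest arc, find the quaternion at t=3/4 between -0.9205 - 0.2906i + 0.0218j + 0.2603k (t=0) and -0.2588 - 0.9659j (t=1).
-0.5377 - 0.0987i - 0.8326j + 0.0884k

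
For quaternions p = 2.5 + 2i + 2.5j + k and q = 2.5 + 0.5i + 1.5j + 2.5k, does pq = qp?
No: pq = -1 + 11i + 5.5j + 10.5k ≠ -1 + 1.5i + 14.5j + 7k = qp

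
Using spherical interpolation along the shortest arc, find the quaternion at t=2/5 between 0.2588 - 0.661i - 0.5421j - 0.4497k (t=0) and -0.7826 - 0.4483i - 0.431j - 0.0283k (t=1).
-0.2069 - 0.6951i - 0.6017j - 0.3346k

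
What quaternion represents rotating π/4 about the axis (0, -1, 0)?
0.9239 - 0.3827j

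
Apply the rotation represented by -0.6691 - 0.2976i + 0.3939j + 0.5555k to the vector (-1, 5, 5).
(-1.817, 2.203, 6.546)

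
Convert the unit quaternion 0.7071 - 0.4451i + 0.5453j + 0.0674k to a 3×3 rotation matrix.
[[0.3962, -0.5807, 0.7112], [-0.3901, 0.5947, 0.703], [-0.8312, -0.556, 0.0091]]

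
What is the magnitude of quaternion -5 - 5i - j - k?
√52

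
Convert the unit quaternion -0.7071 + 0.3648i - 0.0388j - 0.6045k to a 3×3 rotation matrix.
[[0.2661, -0.8832, -0.3862], [0.8266, 0.003, 0.5628], [-0.4959, -0.469, 0.7308]]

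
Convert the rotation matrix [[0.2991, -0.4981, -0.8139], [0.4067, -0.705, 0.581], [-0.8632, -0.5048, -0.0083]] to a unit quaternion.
-0.3827 + 0.7093i - 0.0322j - 0.5911k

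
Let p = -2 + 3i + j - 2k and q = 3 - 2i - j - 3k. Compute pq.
-5 + 8i + 18j - k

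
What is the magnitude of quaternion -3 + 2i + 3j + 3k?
√31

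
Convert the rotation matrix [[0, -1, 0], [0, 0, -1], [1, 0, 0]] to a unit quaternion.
0.5 + 0.5i - 0.5j + 0.5k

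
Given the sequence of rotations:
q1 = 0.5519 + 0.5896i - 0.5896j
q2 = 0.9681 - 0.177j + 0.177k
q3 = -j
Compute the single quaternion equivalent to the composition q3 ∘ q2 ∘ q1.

q2 · q1 = 0.4299 + 0.6752i - 0.5641j + 0.202k
q3 · q2 · q1 = -0.5641 - 0.202i - 0.4299j + 0.6752k
-0.5641 - 0.202i - 0.4299j + 0.6752k


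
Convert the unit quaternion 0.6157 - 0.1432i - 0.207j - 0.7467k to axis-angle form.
axis = (-0.1817, -0.2627, -0.9476), θ = 104°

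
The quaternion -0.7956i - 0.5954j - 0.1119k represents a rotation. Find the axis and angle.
axis = (-0.7956, -0.5954, -0.1119), θ = π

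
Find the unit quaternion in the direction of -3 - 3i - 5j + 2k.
-0.4376 - 0.4376i - 0.7293j + 0.2917k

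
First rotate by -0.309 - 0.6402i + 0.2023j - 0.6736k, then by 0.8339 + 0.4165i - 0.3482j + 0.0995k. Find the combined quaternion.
0.1464 - 0.4481i + 0.4931j - 0.7311k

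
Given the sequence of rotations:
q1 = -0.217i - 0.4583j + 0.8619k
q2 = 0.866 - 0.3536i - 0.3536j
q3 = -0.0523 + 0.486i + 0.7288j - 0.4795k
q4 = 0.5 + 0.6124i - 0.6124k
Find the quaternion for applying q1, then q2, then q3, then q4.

q2 · q1 = -0.2388 - 0.4927i - 0.0921j + 0.8317k
q3 · q2 · q1 = 0.7179 + 0.4717i - 0.3372j + 0.3853k
q4 · q3 · q2 · q1 = 0.306 + 0.469i - 0.6934j - 0.4535k
0.306 + 0.469i - 0.6934j - 0.4535k


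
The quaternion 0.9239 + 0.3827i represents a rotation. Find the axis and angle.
axis = (1, 0, 0), θ = π/4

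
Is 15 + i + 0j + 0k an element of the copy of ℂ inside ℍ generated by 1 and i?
Yes. The quaternion 15 + i has j- and k-coefficients y = z = 0, so it lies in the complex subalgebra spanned by 1 and i.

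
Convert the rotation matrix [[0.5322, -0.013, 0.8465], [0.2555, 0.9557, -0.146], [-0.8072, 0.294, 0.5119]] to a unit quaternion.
0.866 + 0.127i + 0.4774j + 0.0775k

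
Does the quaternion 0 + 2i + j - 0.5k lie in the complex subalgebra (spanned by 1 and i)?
No. The quaternion 2i + j - 0.5k has j-coefficient y = 1 and k-coefficient z = -0.5, not both zero, so it does not lie in the complex subalgebra spanned by 1 and i.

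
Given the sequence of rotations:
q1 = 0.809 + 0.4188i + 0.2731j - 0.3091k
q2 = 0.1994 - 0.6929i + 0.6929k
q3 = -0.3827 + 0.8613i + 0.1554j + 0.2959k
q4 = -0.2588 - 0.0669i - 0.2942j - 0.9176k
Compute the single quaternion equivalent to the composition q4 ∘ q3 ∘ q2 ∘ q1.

q2 · q1 = 0.6657 - 0.6663i + 0.1305j + 0.3097k
q3 · q2 · q1 = 0.2072 + 0.8379i - 0.4104j + 0.2944k
q4 · q3 · q2 · q1 = 0.1518 - 0.6939i - 0.7039j + 0.0076k
0.1518 - 0.6939i - 0.7039j + 0.0076k


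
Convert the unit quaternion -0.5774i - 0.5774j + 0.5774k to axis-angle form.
axis = (-√3/3, -√3/3, √3/3), θ = π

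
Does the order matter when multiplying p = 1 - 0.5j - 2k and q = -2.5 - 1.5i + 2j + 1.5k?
Yes: pq = 1.5 + 1.75i + 6.25j + 5.75k ≠ 1.5 - 4.75i + 0.25j + 7.25k = qp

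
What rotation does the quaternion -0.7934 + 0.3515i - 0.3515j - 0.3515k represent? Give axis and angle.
axis = (√3/3, -√3/3, -√3/3), θ = 285°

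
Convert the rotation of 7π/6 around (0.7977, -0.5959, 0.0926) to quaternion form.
-0.2588 + 0.7705i - 0.5756j + 0.0894k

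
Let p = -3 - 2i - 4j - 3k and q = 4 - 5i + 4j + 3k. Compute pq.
3 + 7i - 7j - 49k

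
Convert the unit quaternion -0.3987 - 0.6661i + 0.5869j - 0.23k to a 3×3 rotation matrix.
[[0.2053, -0.9653, -0.1616], [-0.5985, 0.0068, -0.8011], [0.7744, 0.2612, -0.5763]]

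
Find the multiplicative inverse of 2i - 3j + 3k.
-0.0909i + 0.1364j - 0.1364k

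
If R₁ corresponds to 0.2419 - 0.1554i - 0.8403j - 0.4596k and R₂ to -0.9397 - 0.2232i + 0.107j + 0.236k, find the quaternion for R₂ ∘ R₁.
-0.0636 + 0.2412i + 0.6763j + 0.6932k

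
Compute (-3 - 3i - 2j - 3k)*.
-3 + 3i + 2j + 3k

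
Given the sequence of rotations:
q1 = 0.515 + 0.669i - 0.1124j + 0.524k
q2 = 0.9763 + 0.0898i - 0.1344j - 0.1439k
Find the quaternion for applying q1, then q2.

q2 · q1 = 0.503 + 0.6128i - 0.3223j + 0.5173k
0.503 + 0.6128i - 0.3223j + 0.5173k


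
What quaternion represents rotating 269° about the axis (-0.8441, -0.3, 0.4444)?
-0.7009 - 0.6021i - 0.214j + 0.317k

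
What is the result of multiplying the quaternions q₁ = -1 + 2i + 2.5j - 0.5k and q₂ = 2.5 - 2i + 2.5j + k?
-4.25 + 10.75i + 2.75j + 7.75k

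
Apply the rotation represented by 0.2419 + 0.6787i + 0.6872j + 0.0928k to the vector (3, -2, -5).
(-3.953, 3.814, 2.797)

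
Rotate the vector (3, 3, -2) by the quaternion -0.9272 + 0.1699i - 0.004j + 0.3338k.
(3.943, -0.328, -2.52)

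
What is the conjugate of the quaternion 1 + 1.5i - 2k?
1 - 1.5i + 2k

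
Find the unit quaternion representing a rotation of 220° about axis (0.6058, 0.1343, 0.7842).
-0.342 + 0.5693i + 0.1262j + 0.7369k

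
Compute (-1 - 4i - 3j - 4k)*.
-1 + 4i + 3j + 4k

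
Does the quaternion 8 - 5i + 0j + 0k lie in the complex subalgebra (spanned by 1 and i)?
Yes. The quaternion 8 - 5i has j- and k-coefficients y = z = 0, so it lies in the complex subalgebra spanned by 1 and i.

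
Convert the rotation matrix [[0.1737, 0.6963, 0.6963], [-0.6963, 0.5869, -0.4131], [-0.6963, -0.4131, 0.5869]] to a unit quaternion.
0.7661 + 0.4545j - 0.4545k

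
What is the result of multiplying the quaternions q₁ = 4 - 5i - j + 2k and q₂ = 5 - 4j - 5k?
26 - 12i - 46j + 10k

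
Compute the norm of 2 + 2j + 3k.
√17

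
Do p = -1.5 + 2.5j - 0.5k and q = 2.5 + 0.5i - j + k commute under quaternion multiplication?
No: pq = -0.75 + 1.25i + 7.5j - 4k ≠ -0.75 - 2.75i + 8j - 1.5k = qp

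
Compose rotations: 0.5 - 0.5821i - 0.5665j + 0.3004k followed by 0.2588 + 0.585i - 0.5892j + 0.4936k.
-0.0121 + 0.2445i - 0.9043j - 0.3498k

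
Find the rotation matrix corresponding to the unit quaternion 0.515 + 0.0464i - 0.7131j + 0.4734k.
[[-0.4652, -0.5538, -0.6906], [0.4214, 0.5475, -0.723], [0.7784, -0.6274, -0.0213]]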